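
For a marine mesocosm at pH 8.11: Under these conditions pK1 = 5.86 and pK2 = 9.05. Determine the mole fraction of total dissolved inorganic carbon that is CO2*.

α₀ = 1 / (1 + K1/[H⁺] + K1K2/[H⁺]²) = 1 / (1 + 10^+2.25 + 10^+1.31)
   = 1 / (1 + 177.83 + 20.417) = 1/199.25 = 0.005019

α₀ = 0.00502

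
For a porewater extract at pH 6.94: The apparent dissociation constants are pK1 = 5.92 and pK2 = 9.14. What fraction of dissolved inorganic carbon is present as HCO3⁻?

α₁ = 0.908

α₁ = 1 / (1 + [H⁺]/K1 + K2/[H⁺]) = 1 / (1 + 10^-1.02 + 10^-2.20)
   = 1 / (1 + 0.095499 + 0.0063096) = 1/1.1018 = 0.9076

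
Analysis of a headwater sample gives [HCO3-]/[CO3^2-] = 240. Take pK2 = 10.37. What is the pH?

From K2 = [H⁺][CO3^2-]/[HCO3-]:  pH = pK2 − log₁₀([HCO3-]/[CO3^2-])
log₁₀(240) = +2.380
pH = 10.37 − (+2.380) = 7.99

pH = 7.99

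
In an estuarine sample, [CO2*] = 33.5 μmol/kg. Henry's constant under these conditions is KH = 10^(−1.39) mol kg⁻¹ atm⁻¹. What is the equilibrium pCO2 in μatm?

pCO2 = 822 μatm

KH = 10^(−1.39) = 4.074×10^-2 mol kg⁻¹ atm⁻¹
pCO2 = [CO2*]/KH = 33.5×10^-6 / 4.074×10^-2 = 8.22×10^-4 atm = 822 μatm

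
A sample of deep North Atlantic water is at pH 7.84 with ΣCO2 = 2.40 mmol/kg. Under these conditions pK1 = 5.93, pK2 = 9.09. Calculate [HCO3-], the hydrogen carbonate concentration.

α₁ = 1 / (1 + [H⁺]/K1 + K2/[H⁺]) = 1 / (1 + 10^-1.91 + 10^-1.25)
   = 1 / (1 + 0.012303 + 0.056234) = 1/1.0685 = 0.9359
[HCO3⁻] = α₁ × DIC = 0.9359 × 2.40 = 2.25 mmol/kg

[HCO3⁻] = 2.25 mmol/kg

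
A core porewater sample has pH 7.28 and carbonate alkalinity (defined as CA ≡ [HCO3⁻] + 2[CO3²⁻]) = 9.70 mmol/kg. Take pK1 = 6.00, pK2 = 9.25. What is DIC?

DIC = 10.1 mmol/kg

CA = [HCO3⁻] + 2[CO3²⁻] = (α₁ + 2α₂)·DIC
At pH 7.28: [H⁺]/K1 = 10^-1.28 = 0.052481, K2/[H⁺] = 10^-1.97 = 0.010715
α₁ = 1/(1 + 0.052481 + 0.010715) = 1/1.0632 = 0.9406; α₂ = α₁·K2/[H⁺] = 0.01008
α₁ + 2α₂ = 0.9607
DIC = CA / (α₁ + 2α₂) = 9.70 / 0.9607 = 10.1 mmol/kg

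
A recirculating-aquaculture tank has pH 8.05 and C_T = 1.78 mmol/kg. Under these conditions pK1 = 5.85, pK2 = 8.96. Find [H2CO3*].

[CO2*] = 9.94 μmol/kg

α₀ = 1 / (1 + K1/[H⁺] + K1K2/[H⁺]²) = 1 / (1 + 10^+2.20 + 10^+1.29)
   = 1 / (1 + 158.49 + 19.498) = 1/178.99 = 0.005587
[CO2*] = α₀ × DIC = 0.005587 × 1.78 = 0.00994 mmol/kg = 9.94 μmol/kg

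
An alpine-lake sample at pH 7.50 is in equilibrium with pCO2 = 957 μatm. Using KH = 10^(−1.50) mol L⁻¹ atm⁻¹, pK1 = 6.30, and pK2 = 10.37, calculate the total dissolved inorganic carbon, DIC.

DIC = 0.511 mmol/L

[CO2*] = KH · pCO2 = 10^(−1.50) × 957×10^-6 = 3.026×10^-5 mol/L
α₀ = 1/(1 + K1/[H⁺] + K1K2/[H⁺]²) = 1/(1 + 10^+1.20 + 10^-1.67) = 0.05928
DIC = [CO2*]/α₀ = 3.026×10^-5 / 0.05928 = 0.511 mmol/L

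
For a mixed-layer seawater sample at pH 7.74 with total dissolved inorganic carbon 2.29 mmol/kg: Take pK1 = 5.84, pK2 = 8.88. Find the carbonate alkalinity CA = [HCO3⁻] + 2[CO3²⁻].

CA = [HCO3⁻] + 2[CO3²⁻] = (α₁ + 2α₂)·DIC
At pH 7.74: [H⁺]/K1 = 10^-1.90 = 0.012589, K2/[H⁺] = 10^-1.14 = 0.072444
α₁ = 1/(1 + 0.012589 + 0.072444) = 1/1.0850 = 0.9216; α₂ = α₁·K2/[H⁺] = 0.06677
α₁ + 2α₂ = 1.0552
CA = 1.0552 × 2.29 = 2.42 mmol/kg

CA = 2.42 mmol/kg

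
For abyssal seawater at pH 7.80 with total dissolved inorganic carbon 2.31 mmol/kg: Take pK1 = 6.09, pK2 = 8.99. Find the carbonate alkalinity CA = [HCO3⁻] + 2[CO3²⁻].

CA = [HCO3⁻] + 2[CO3²⁻] = (α₁ + 2α₂)·DIC
At pH 7.80: [H⁺]/K1 = 10^-1.71 = 0.019498, K2/[H⁺] = 10^-1.19 = 0.064565
α₁ = 1/(1 + 0.019498 + 0.064565) = 1/1.0841 = 0.9225; α₂ = α₁·K2/[H⁺] = 0.05956
α₁ + 2α₂ = 1.0416
CA = 1.0416 × 2.31 = 2.41 mmol/kg

CA = 2.41 mmol/kg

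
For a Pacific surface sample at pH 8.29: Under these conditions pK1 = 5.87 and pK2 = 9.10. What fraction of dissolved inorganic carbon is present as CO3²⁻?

α₂ = 1 / (1 + [H⁺]/K2 + [H⁺]²/(K1K2)) = 1 / (1 + 10^+0.81 + 10^-1.61)
   = 1 / (1 + 6.4565 + 0.024547) = 1/7.4811 = 0.1337

α₂ = 0.134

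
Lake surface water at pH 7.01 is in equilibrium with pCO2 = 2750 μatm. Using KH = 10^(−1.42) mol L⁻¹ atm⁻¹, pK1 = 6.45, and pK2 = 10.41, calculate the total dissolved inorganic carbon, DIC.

[CO2*] = KH · pCO2 = 10^(−1.42) × 2750×10^-6 = 1.046×10^-4 mol/L
α₀ = 1/(1 + K1/[H⁺] + K1K2/[H⁺]²) = 1/(1 + 10^+0.56 + 10^-2.84) = 0.2159
DIC = [CO2*]/α₀ = 1.046×10^-4 / 0.2159 = 0.484 mmol/L

DIC = 0.484 mmol/L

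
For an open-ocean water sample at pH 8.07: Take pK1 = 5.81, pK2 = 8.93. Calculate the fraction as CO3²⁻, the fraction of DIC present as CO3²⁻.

α₂ = 0.121

α₂ = 1 / (1 + [H⁺]/K2 + [H⁺]²/(K1K2)) = 1 / (1 + 10^+0.86 + 10^-1.40)
   = 1 / (1 + 7.2444 + 0.039811) = 1/8.2842 = 0.1207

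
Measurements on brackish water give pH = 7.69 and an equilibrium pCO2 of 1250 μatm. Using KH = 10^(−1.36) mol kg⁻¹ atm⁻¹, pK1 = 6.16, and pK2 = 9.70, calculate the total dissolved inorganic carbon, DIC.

[CO2*] = KH · pCO2 = 10^(−1.36) × 1250×10^-6 = 5.456×10^-5 mol/kg
α₀ = 1/(1 + K1/[H⁺] + K1K2/[H⁺]²) = 1/(1 + 10^+1.53 + 10^-0.48) = 0.02840
DIC = [CO2*]/α₀ = 5.456×10^-5 / 0.02840 = 1.92 mmol/kg

DIC = 1.92 mmol/kg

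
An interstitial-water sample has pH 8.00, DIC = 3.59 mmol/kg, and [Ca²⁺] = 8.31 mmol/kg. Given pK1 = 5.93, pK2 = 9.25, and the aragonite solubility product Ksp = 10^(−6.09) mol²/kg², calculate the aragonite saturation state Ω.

Ω = 1.94

α₂ = 1 / (1 + [H⁺]/K2 + [H⁺]²/(K1K2)) = 1 / (1 + 10^+1.25 + 10^-0.82)
   = 1 / (1 + 17.783 + 0.15136) = 1/18.934 = 0.05281
[CO3²⁻] = α₂ × DIC = 0.05281 × 3.59 = 0.1896 mmol/kg
Ksp = 10^(−6.09) = 8.128×10^-7
Ω = [Ca²⁺][CO3²⁻]/Ksp = (8.31×10^-3)(1.896×10^-4) / 8.128×10^-7 = 1.94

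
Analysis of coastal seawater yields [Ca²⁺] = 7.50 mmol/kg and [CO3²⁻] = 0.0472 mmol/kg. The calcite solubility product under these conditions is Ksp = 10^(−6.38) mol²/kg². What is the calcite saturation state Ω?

Ksp = 10^(−6.38) = 4.169×10^-7
Ω = [Ca²⁺][CO3²⁻]/Ksp = (7.50×10^-3)(0.0472×10^-3) / 4.169×10^-7 = 0.849

Ω = 0.849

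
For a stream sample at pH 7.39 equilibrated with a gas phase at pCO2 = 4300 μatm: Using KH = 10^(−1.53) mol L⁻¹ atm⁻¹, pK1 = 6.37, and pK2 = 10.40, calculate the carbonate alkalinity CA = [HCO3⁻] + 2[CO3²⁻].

[CO2*] = KH · pCO2 = 10^(−1.53) × 4300×10^-6 = 1.269×10^-4 mol/L
α₀ = 1/(1 + K1/[H⁺] + K1K2/[H⁺]²) = 1/(1 + 10^+1.02 + 10^-1.99) = 0.08710
DIC = [CO2*]/α₀ = 1.269×10^-4 / 0.08710 = 1.457 mmol/L
CA = (α₁ + 2α₂)·DIC = (0.9120 + 2×0.0008913) × 1.457 = 1.33 mmol/L

CA = 1.33 mmol/L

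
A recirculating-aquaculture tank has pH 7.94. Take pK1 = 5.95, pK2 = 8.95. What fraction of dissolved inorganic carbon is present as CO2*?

α₀ = 1 / (1 + K1/[H⁺] + K1K2/[H⁺]²) = 1 / (1 + 10^+1.99 + 10^+0.98)
   = 1 / (1 + 97.724 + 9.5499) = 1/108.27 = 0.009236

α₀ = 0.00924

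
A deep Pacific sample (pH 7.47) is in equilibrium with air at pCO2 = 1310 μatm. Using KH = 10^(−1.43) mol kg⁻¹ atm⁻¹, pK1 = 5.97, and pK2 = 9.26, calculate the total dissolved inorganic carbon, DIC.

[CO2*] = KH · pCO2 = 10^(−1.43) × 1310×10^-6 = 4.867×10^-5 mol/kg
α₀ = 1/(1 + K1/[H⁺] + K1K2/[H⁺]²) = 1/(1 + 10^+1.50 + 10^-0.29) = 0.03018
DIC = [CO2*]/α₀ = 4.867×10^-5 / 0.03018 = 1.61 mmol/kg

DIC = 1.61 mmol/kg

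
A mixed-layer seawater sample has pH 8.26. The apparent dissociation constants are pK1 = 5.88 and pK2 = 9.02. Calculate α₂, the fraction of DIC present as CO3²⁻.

α₂ = 1 / (1 + [H⁺]/K2 + [H⁺]²/(K1K2)) = 1 / (1 + 10^+0.76 + 10^-1.62)
   = 1 / (1 + 5.7544 + 0.023988) = 1/6.7784 = 0.1475

α₂ = 0.148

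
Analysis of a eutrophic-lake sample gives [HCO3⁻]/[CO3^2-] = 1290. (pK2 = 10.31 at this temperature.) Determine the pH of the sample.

pH = 7.20

From K2 = [H⁺][CO3^2-]/[HCO3⁻]:  pH = pK2 − log₁₀([HCO3⁻]/[CO3^2-])
log₁₀(1290) = +3.111
pH = 10.31 − (+3.111) = 7.20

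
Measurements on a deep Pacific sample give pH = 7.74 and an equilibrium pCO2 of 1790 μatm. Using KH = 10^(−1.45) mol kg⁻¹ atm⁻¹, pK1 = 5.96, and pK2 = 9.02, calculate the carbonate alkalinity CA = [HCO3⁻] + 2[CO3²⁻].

CA = 4.23 mmol/kg

[CO2*] = KH · pCO2 = 10^(−1.45) × 1790×10^-6 = 6.351×10^-5 mol/kg
α₀ = 1/(1 + K1/[H⁺] + K1K2/[H⁺]²) = 1/(1 + 10^+1.78 + 10^+0.50) = 0.01552
DIC = [CO2*]/α₀ = 6.351×10^-5 / 0.01552 = 4.091 mmol/kg
CA = (α₁ + 2α₂)·DIC = (0.9354 + 2×0.04909) × 4.091 = 4.23 mmol/kg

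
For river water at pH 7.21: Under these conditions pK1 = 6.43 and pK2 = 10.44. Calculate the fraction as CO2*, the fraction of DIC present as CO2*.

α₀ = 0.142

α₀ = 1 / (1 + K1/[H⁺] + K1K2/[H⁺]²) = 1 / (1 + 10^+0.78 + 10^-2.45)
   = 1 / (1 + 6.0256 + 0.0035481) = 1/7.0291 = 0.1423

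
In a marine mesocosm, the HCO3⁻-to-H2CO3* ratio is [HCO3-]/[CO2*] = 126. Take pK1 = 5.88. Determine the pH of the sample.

pH = 7.98

From K1 = [H⁺][HCO3-]/[CO2*]:  pH = pK1 + log₁₀([HCO3-]/[CO2*])
log₁₀(126) = +2.100
pH = 5.88 + (+2.100) = 7.98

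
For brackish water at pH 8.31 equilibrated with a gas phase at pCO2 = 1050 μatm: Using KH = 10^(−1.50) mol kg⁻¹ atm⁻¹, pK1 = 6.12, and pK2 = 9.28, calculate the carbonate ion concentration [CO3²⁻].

[CO3²⁻] = 0.551 mmol/kg

[CO2*] = KH · pCO2 = 10^(−1.50) × 1050×10^-6 = 3.320×10^-5 mol/kg
α₀ = 1/(1 + K1/[H⁺] + K1K2/[H⁺]²) = 1/(1 + 10^+2.19 + 10^+1.22) = 0.005798
DIC = [CO2*]/α₀ = 3.320×10^-5 / 0.005798 = 5.727 mmol/kg
[CO3²⁻] = α₂·DIC; α₂ = 0.09622, so [CO3²⁻] = 0.09622 × 5.727 = 0.551 mmol/kg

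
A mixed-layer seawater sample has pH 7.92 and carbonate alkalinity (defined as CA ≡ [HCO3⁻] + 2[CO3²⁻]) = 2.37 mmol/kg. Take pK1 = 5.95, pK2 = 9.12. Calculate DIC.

CA = [HCO3⁻] + 2[CO3²⁻] = (α₁ + 2α₂)·DIC
At pH 7.92: [H⁺]/K1 = 10^-1.97 = 0.010715, K2/[H⁺] = 10^-1.20 = 0.063096
α₁ = 1/(1 + 0.010715 + 0.063096) = 1/1.0738 = 0.9313; α₂ = α₁·K2/[H⁺] = 0.05876
α₁ + 2α₂ = 1.0488
DIC = CA / (α₁ + 2α₂) = 2.37 / 1.0488 = 2.26 mmol/kg

DIC = 2.26 mmol/kg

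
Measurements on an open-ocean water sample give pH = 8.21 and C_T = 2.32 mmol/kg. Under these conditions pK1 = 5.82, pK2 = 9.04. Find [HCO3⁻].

α₁ = 1 / (1 + [H⁺]/K1 + K2/[H⁺]) = 1 / (1 + 10^-2.39 + 10^-0.83)
   = 1 / (1 + 0.0040738 + 0.14791) = 1/1.1520 = 0.8681
[HCO3⁻] = α₁ × DIC = 0.8681 × 2.32 = 2.01 mmol/kg

[HCO3⁻] = 2.01 mmol/kg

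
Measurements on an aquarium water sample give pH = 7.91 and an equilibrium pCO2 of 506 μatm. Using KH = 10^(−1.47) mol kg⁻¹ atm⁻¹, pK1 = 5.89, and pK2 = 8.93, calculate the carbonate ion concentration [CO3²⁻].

[CO3²⁻] = 0.171 mmol/kg

[CO2*] = KH · pCO2 = 10^(−1.47) × 506×10^-6 = 1.715×10^-5 mol/kg
α₀ = 1/(1 + K1/[H⁺] + K1K2/[H⁺]²) = 1/(1 + 10^+2.02 + 10^+1.00) = 0.008642
DIC = [CO2*]/α₀ = 1.715×10^-5 / 0.008642 = 1.984 mmol/kg
[CO3²⁻] = α₂·DIC; α₂ = 0.08642, so [CO3²⁻] = 0.08642 × 1.984 = 0.171 mmol/kg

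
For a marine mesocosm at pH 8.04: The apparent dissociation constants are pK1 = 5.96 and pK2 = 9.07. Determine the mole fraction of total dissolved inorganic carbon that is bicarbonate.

α₁ = 0.908

α₁ = 1 / (1 + [H⁺]/K1 + K2/[H⁺]) = 1 / (1 + 10^-2.08 + 10^-1.03)
   = 1 / (1 + 0.0083176 + 0.093325) = 1/1.1016 = 0.9077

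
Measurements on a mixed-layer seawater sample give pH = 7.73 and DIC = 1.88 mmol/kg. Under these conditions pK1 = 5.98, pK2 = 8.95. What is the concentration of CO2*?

α₀ = 1 / (1 + K1/[H⁺] + K1K2/[H⁺]²) = 1 / (1 + 10^+1.75 + 10^+0.53)
   = 1 / (1 + 56.234 + 3.3884) = 1/60.623 = 0.01650
[CO2*] = α₀ × DIC = 0.01650 × 1.88 = 0.0310 mmol/kg

[CO2*] = 0.0310 mmol/kg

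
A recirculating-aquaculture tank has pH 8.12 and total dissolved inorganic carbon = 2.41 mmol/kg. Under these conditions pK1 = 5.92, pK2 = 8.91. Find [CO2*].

α₀ = 1 / (1 + K1/[H⁺] + K1K2/[H⁺]²) = 1 / (1 + 10^+2.20 + 10^+1.41)
   = 1 / (1 + 158.49 + 25.704) = 1/185.19 = 0.005400
[CO2*] = α₀ × DIC = 0.005400 × 2.41 = 0.0130 mmol/kg = 13.0 μmol/kg

[CO2*] = 13.0 μmol/kg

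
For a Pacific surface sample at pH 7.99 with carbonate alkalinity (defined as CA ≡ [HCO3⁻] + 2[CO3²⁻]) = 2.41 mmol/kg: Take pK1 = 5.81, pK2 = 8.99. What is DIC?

DIC = 2.22 mmol/kg

CA = [HCO3⁻] + 2[CO3²⁻] = (α₁ + 2α₂)·DIC
At pH 7.99: [H⁺]/K1 = 10^-2.18 = 0.0066069, K2/[H⁺] = 10^-1.00 = 0.10000
α₁ = 1/(1 + 0.0066069 + 0.10000) = 1/1.1066 = 0.9037; α₂ = α₁·K2/[H⁺] = 0.09037
α₁ + 2α₂ = 1.0844
DIC = CA / (α₁ + 2α₂) = 2.41 / 1.0844 = 2.22 mmol/kg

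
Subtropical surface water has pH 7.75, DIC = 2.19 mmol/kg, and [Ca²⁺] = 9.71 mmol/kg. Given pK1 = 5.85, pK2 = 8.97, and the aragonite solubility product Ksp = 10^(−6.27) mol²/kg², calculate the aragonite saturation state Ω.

α₂ = 1 / (1 + [H⁺]/K2 + [H⁺]²/(K1K2)) = 1 / (1 + 10^+1.22 + 10^-0.68)
   = 1 / (1 + 16.596 + 0.20893) = 1/17.805 = 0.05616
[CO3²⁻] = α₂ × DIC = 0.05616 × 2.19 = 0.1230 mmol/kg
Ksp = 10^(−6.27) = 5.370×10^-7
Ω = [Ca²⁺][CO3²⁻]/Ksp = (9.71×10^-3)(1.230×10^-4) / 5.370×10^-7 = 2.22

Ω = 2.22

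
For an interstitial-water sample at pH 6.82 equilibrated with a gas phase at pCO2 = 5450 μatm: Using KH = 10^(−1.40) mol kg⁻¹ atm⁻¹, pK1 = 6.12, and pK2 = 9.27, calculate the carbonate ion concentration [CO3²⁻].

[CO3²⁻] = 3.86 μmol/kg

[CO2*] = KH · pCO2 = 10^(−1.40) × 5450×10^-6 = 2.170×10^-4 mol/kg
α₀ = 1/(1 + K1/[H⁺] + K1K2/[H⁺]²) = 1/(1 + 10^+0.70 + 10^-1.75) = 0.1658
DIC = [CO2*]/α₀ = 2.170×10^-4 / 0.1658 = 1.308 mmol/kg
[CO3²⁻] = α₂·DIC; α₂ = 0.002949, so [CO3²⁻] = 0.002949 × 1.308 = 0.00386 mmol/kg = 3.86 μmol/kg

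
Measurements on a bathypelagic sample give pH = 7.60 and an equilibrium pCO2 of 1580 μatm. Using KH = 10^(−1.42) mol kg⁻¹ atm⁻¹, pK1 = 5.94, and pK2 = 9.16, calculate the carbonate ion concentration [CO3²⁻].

[CO3²⁻] = 0.0756 mmol/kg

[CO2*] = KH · pCO2 = 10^(−1.42) × 1580×10^-6 = 6.007×10^-5 mol/kg
α₀ = 1/(1 + K1/[H⁺] + K1K2/[H⁺]²) = 1/(1 + 10^+1.66 + 10^+0.10) = 0.02085
DIC = [CO2*]/α₀ = 6.007×10^-5 / 0.02085 = 2.881 mmol/kg
[CO3²⁻] = α₂·DIC; α₂ = 0.02625, so [CO3²⁻] = 0.02625 × 2.881 = 0.0756 mmol/kg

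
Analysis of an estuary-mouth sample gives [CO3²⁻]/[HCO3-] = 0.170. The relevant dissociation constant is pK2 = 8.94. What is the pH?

pH = 8.17

From K2 = [H⁺][CO3²⁻]/[HCO3-]:  pH = pK2 + log₁₀([CO3²⁻]/[HCO3-])
log₁₀(0.170) = -0.770
pH = 8.94 + (-0.770) = 8.17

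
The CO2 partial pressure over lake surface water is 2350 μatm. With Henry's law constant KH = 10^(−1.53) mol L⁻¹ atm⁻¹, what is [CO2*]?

KH = 10^(−1.53) = 2.951×10^-2 mol L⁻¹ atm⁻¹
[CO2*] = KH · pCO2 = 2.951×10^-2 × 2350×10^-6 atm = 6.94×10^-5 mol/L

[CO2*] = 69.4 μmol/L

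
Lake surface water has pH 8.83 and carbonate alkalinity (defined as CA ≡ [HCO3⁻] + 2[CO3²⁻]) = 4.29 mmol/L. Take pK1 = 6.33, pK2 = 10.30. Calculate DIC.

DIC = 4.17 mmol/L

CA = [HCO3⁻] + 2[CO3²⁻] = (α₁ + 2α₂)·DIC
At pH 8.83: [H⁺]/K1 = 10^-2.50 = 0.0031623, K2/[H⁺] = 10^-1.47 = 0.033884
α₁ = 1/(1 + 0.0031623 + 0.033884) = 1/1.0370 = 0.9643; α₂ = α₁·K2/[H⁺] = 0.03267
α₁ + 2α₂ = 1.0296
DIC = CA / (α₁ + 2α₂) = 4.29 / 1.0296 = 4.17 mmol/L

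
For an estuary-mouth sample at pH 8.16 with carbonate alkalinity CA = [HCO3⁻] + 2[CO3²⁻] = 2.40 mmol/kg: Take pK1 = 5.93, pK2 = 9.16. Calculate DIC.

DIC = 2.21 mmol/kg

CA = [HCO3⁻] + 2[CO3²⁻] = (α₁ + 2α₂)·DIC
At pH 8.16: [H⁺]/K1 = 10^-2.23 = 0.0058884, K2/[H⁺] = 10^-1.00 = 0.10000
α₁ = 1/(1 + 0.0058884 + 0.10000) = 1/1.1059 = 0.9043; α₂ = α₁·K2/[H⁺] = 0.09043
α₁ + 2α₂ = 1.0851
DIC = CA / (α₁ + 2α₂) = 2.40 / 1.0851 = 2.21 mmol/kg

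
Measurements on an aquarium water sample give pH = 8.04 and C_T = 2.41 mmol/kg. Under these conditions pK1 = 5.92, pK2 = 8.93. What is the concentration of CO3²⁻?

α₂ = 1 / (1 + [H⁺]/K2 + [H⁺]²/(K1K2)) = 1 / (1 + 10^+0.89 + 10^-1.23)
   = 1 / (1 + 7.7625 + 0.058884) = 1/8.8214 = 0.1134
[CO3²⁻] = α₂ × DIC = 0.1134 × 2.41 = 0.273 mmol/kg

[CO3²⁻] = 0.273 mmol/kg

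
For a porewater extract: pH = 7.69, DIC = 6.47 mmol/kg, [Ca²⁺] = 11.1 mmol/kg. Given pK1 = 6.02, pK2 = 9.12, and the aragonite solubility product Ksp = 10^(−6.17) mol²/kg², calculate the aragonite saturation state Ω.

α₂ = 1 / (1 + [H⁺]/K2 + [H⁺]²/(K1K2)) = 1 / (1 + 10^+1.43 + 10^-0.24)
   = 1 / (1 + 26.915 + 0.57544) = 1/28.491 = 0.03510
[CO3²⁻] = α₂ × DIC = 0.03510 × 6.47 = 0.2271 mmol/kg
Ksp = 10^(−6.17) = 6.761×10^-7
Ω = [Ca²⁺][CO3²⁻]/Ksp = (11.1×10^-3)(2.271×10^-4) / 6.761×10^-7 = 3.73

Ω = 3.73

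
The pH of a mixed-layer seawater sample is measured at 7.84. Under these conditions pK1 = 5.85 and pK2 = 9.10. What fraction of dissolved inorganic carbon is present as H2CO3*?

α₀ = 1 / (1 + K1/[H⁺] + K1K2/[H⁺]²) = 1 / (1 + 10^+1.99 + 10^+0.73)
   = 1 / (1 + 97.724 + 5.3703) = 1/104.09 = 0.009607

α₀ = 0.00961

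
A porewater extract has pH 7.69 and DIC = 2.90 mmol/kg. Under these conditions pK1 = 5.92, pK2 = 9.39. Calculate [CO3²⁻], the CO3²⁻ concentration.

α₂ = 1 / (1 + [H⁺]/K2 + [H⁺]²/(K1K2)) = 1 / (1 + 10^+1.70 + 10^-0.07)
   = 1 / (1 + 50.119 + 0.85114) = 1/51.970 = 0.01924
[CO3²⁻] = α₂ × DIC = 0.01924 × 2.90 = 0.0558 mmol/kg

[CO3²⁻] = 0.0558 mmol/kg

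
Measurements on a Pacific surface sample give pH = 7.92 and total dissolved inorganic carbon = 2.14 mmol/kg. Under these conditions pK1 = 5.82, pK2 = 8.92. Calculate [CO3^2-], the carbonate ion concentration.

[CO3²⁻] = 0.193 mmol/kg

α₂ = 1 / (1 + [H⁺]/K2 + [H⁺]²/(K1K2)) = 1 / (1 + 10^+1.00 + 10^-1.10)
   = 1 / (1 + 10.000 + 0.079433) = 1/11.079 = 0.09026
[CO3²⁻] = α₂ × DIC = 0.09026 × 2.14 = 0.193 mmol/kg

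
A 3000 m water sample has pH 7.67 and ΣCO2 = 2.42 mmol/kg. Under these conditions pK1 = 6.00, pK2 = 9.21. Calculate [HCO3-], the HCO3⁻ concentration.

[HCO3⁻] = 2.30 mmol/kg

α₁ = 1 / (1 + [H⁺]/K1 + K2/[H⁺]) = 1 / (1 + 10^-1.67 + 10^-1.54)
   = 1 / (1 + 0.021380 + 0.028840) = 1/1.0502 = 0.9522
[HCO3⁻] = α₁ × DIC = 0.9522 × 2.42 = 2.30 mmol/kg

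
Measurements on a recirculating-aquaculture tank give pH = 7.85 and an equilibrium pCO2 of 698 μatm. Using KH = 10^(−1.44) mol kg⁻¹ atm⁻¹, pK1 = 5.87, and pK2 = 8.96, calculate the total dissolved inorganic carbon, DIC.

[CO2*] = KH · pCO2 = 10^(−1.44) × 698×10^-6 = 2.534×10^-5 mol/kg
α₀ = 1/(1 + K1/[H⁺] + K1K2/[H⁺]²) = 1/(1 + 10^+1.98 + 10^+0.87) = 0.009623
DIC = [CO2*]/α₀ = 2.534×10^-5 / 0.009623 = 2.63 mmol/kg

DIC = 2.63 mmol/kg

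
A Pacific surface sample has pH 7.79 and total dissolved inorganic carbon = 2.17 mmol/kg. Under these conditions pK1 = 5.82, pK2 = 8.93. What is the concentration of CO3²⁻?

[CO3²⁻] = 0.145 mmol/kg

α₂ = 1 / (1 + [H⁺]/K2 + [H⁺]²/(K1K2)) = 1 / (1 + 10^+1.14 + 10^-0.83)
   = 1 / (1 + 13.804 + 0.14791) = 1/14.952 = 0.06688
[CO3²⁻] = α₂ × DIC = 0.06688 × 2.17 = 0.145 mmol/kg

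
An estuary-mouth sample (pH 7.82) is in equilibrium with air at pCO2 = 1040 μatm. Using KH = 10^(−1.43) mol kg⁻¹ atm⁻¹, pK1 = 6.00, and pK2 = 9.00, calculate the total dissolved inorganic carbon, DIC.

[CO2*] = KH · pCO2 = 10^(−1.43) × 1040×10^-6 = 3.864×10^-5 mol/kg
α₀ = 1/(1 + K1/[H⁺] + K1K2/[H⁺]²) = 1/(1 + 10^+1.82 + 10^+0.64) = 0.01400
DIC = [CO2*]/α₀ = 3.864×10^-5 / 0.01400 = 2.76 mmol/kg

DIC = 2.76 mmol/kg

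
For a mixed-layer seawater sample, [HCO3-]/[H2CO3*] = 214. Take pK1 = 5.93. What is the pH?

pH = 8.26

From K1 = [H⁺][HCO3-]/[H2CO3*]:  pH = pK1 + log₁₀([HCO3-]/[H2CO3*])
log₁₀(214) = +2.330
pH = 5.93 + (+2.330) = 8.26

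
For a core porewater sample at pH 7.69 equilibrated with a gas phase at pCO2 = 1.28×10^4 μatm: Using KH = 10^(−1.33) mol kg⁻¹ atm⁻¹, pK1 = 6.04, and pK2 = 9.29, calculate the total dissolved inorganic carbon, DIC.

DIC = 28.0 mmol/kg

[CO2*] = KH · pCO2 = 10^(−1.33) × 1.28×10^4×10^-6 = 5.987×10^-4 mol/kg
α₀ = 1/(1 + K1/[H⁺] + K1K2/[H⁺]²) = 1/(1 + 10^+1.65 + 10^+0.05) = 0.02137
DIC = [CO2*]/α₀ = 5.987×10^-4 / 0.02137 = 28.0 mmol/kg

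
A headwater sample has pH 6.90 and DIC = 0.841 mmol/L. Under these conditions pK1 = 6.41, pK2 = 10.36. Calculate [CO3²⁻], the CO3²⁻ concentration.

α₂ = 1 / (1 + [H⁺]/K2 + [H⁺]²/(K1K2)) = 1 / (1 + 10^+3.46 + 10^+2.97)
   = 1 / (1 + 2884.0 + 933.25) = 1/3818.3 = 0.0002619
[CO3²⁻] = α₂ × DIC = 0.0002619 × 0.841 = 0.000220 mmol/L = 0.220 μmol/L

[CO3²⁻] = 0.220 μmol/L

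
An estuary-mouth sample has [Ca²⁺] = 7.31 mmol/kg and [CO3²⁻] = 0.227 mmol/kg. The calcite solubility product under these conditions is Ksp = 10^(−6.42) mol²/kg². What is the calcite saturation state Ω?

Ksp = 10^(−6.42) = 3.802×10^-7
Ω = [Ca²⁺][CO3²⁻]/Ksp = (7.31×10^-3)(0.227×10^-3) / 3.802×10^-7 = 4.36

Ω = 4.36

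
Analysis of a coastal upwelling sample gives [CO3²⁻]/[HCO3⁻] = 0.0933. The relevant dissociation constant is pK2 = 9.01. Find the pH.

pH = 7.98

From K2 = [H⁺][CO3²⁻]/[HCO3⁻]:  pH = pK2 + log₁₀([CO3²⁻]/[HCO3⁻])
log₁₀(0.0933) = -1.030
pH = 9.01 + (-1.030) = 7.98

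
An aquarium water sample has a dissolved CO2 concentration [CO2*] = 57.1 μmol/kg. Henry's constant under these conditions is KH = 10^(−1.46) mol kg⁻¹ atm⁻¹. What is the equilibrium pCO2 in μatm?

KH = 10^(−1.46) = 3.467×10^-2 mol kg⁻¹ atm⁻¹
pCO2 = [CO2*]/KH = 57.1×10^-6 / 3.467×10^-2 = 1.65×10^-3 atm = 1650 μatm

pCO2 = 1650 μatm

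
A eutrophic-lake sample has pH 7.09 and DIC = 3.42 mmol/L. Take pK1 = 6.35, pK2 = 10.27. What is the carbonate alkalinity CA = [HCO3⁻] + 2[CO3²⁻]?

CA = [HCO3⁻] + 2[CO3²⁻] = (α₁ + 2α₂)·DIC
At pH 7.09: [H⁺]/K1 = 10^-0.74 = 0.18197, K2/[H⁺] = 10^-3.18 = 0.00066069
α₁ = 1/(1 + 0.18197 + 0.00066069) = 1/1.1826 = 0.8456; α₂ = α₁·K2/[H⁺] = 0.0005587
α₁ + 2α₂ = 0.8467
CA = 0.8467 × 3.42 = 2.90 mmol/L

CA = 2.90 mmol/L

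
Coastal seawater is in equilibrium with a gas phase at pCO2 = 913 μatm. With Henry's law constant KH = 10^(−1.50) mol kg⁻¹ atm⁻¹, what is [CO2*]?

KH = 10^(−1.50) = 3.162×10^-2 mol kg⁻¹ atm⁻¹
[CO2*] = KH · pCO2 = 3.162×10^-2 × 913×10^-6 atm = 2.89×10^-5 mol/kg

[CO2*] = 28.9 μmol/kg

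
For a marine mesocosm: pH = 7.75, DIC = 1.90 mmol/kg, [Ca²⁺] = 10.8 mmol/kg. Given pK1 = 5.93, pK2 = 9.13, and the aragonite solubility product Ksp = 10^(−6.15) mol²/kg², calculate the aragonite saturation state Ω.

Ω = 1.14

α₂ = 1 / (1 + [H⁺]/K2 + [H⁺]²/(K1K2)) = 1 / (1 + 10^+1.38 + 10^-0.44)
   = 1 / (1 + 23.988 + 0.36308) = 1/25.351 = 0.03945
[CO3²⁻] = α₂ × DIC = 0.03945 × 1.90 = 0.07495 mmol/kg
Ksp = 10^(−6.15) = 7.079×10^-7
Ω = [Ca²⁺][CO3²⁻]/Ksp = (10.8×10^-3)(7.495×10^-5) / 7.079×10^-7 = 1.14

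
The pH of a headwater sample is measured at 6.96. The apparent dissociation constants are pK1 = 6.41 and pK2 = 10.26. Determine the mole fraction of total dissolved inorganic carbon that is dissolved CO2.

α₀ = 1 / (1 + K1/[H⁺] + K1K2/[H⁺]²) = 1 / (1 + 10^+0.55 + 10^-2.75)
   = 1 / (1 + 3.5481 + 0.0017783) = 1/4.5499 = 0.2198

α₀ = 0.220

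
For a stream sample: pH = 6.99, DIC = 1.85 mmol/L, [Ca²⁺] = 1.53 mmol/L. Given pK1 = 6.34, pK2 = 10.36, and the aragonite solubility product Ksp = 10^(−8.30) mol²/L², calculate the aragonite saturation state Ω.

α₂ = 1 / (1 + [H⁺]/K2 + [H⁺]²/(K1K2)) = 1 / (1 + 10^+3.37 + 10^+2.72)
   = 1 / (1 + 2344.2 + 524.81) = 1/2870.0 = 0.0003484
[CO3²⁻] = α₂ × DIC = 0.0003484 × 1.85 = 0.0006446 mmol/L = 0.6446 μmol/L
Ksp = 10^(−8.30) = 5.012×10^-9
Ω = [Ca²⁺][CO3²⁻]/Ksp = (1.53×10^-3)(6.446×10^-7) / 5.012×10^-9 = 0.197

Ω = 0.197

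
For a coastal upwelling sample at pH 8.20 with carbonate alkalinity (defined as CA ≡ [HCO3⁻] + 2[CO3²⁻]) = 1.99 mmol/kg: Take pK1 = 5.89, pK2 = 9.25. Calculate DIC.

CA = [HCO3⁻] + 2[CO3²⁻] = (α₁ + 2α₂)·DIC
At pH 8.20: [H⁺]/K1 = 10^-2.31 = 0.0048978, K2/[H⁺] = 10^-1.05 = 0.089125
α₁ = 1/(1 + 0.0048978 + 0.089125) = 1/1.0940 = 0.9141; α₂ = α₁·K2/[H⁺] = 0.08147
α₁ + 2α₂ = 1.0770
DIC = CA / (α₁ + 2α₂) = 1.99 / 1.0770 = 1.85 mmol/kg

DIC = 1.85 mmol/kg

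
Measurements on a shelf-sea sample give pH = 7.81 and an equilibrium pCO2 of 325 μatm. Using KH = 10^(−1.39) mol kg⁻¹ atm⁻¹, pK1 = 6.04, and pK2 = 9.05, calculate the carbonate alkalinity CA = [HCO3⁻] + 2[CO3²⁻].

[CO2*] = KH · pCO2 = 10^(−1.39) × 325×10^-6 = 1.324×10^-5 mol/kg
α₀ = 1/(1 + K1/[H⁺] + K1K2/[H⁺]²) = 1/(1 + 10^+1.77 + 10^+0.53) = 0.01580
DIC = [CO2*]/α₀ = 1.324×10^-5 / 0.01580 = 0.8377 mmol/kg
CA = (α₁ + 2α₂)·DIC = (0.9306 + 2×0.05355) × 0.8377 = 0.869 mmol/kg

CA = 0.869 mmol/kg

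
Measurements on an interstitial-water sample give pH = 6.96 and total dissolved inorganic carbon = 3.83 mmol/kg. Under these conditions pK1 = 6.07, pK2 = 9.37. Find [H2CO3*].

α₀ = 1 / (1 + K1/[H⁺] + K1K2/[H⁺]²) = 1 / (1 + 10^+0.89 + 10^-1.52)
   = 1 / (1 + 7.7625 + 0.030200) = 1/8.7927 = 0.1137
[CO2*] = α₀ × DIC = 0.1137 × 3.83 = 0.436 mmol/kg

[CO2*] = 0.436 mmol/kg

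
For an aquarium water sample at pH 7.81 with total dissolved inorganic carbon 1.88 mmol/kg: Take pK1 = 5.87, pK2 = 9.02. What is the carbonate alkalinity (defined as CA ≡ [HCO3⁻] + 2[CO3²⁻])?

CA = [HCO3⁻] + 2[CO3²⁻] = (α₁ + 2α₂)·DIC
At pH 7.81: [H⁺]/K1 = 10^-1.94 = 0.011482, K2/[H⁺] = 10^-1.21 = 0.061660
α₁ = 1/(1 + 0.011482 + 0.061660) = 1/1.0731 = 0.9318; α₂ = α₁·K2/[H⁺] = 0.05746
α₁ + 2α₂ = 1.0468
CA = 1.0468 × 1.88 = 1.97 mmol/kg

CA = 1.97 mmol/kg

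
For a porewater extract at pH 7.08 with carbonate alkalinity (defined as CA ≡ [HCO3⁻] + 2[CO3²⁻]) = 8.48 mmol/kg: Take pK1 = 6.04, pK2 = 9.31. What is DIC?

DIC = 9.20 mmol/kg

CA = [HCO3⁻] + 2[CO3²⁻] = (α₁ + 2α₂)·DIC
At pH 7.08: [H⁺]/K1 = 10^-1.04 = 0.091201, K2/[H⁺] = 10^-2.23 = 0.0058884
α₁ = 1/(1 + 0.091201 + 0.0058884) = 1/1.0971 = 0.9115; α₂ = α₁·K2/[H⁺] = 0.005367
α₁ + 2α₂ = 0.9222
DIC = CA / (α₁ + 2α₂) = 8.48 / 0.9222 = 9.20 mmol/kg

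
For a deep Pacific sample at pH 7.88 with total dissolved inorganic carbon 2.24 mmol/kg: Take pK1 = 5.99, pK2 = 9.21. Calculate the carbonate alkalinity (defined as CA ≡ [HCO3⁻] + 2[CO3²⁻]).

CA = [HCO3⁻] + 2[CO3²⁻] = (α₁ + 2α₂)·DIC
At pH 7.88: [H⁺]/K1 = 10^-1.89 = 0.012882, K2/[H⁺] = 10^-1.33 = 0.046774
α₁ = 1/(1 + 0.012882 + 0.046774) = 1/1.0597 = 0.9437; α₂ = α₁·K2/[H⁺] = 0.04414
α₁ + 2α₂ = 1.0320
CA = 1.0320 × 2.24 = 2.31 mmol/kg

CA = 2.31 mmol/kg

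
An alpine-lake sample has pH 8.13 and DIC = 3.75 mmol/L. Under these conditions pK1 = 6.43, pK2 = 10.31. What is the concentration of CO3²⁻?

α₂ = 1 / (1 + [H⁺]/K2 + [H⁺]²/(K1K2)) = 1 / (1 + 10^+2.18 + 10^+0.48)
   = 1 / (1 + 151.36 + 3.0200) = 1/155.38 = 0.006436
[CO3²⁻] = α₂ × DIC = 0.006436 × 3.75 = 0.0241 mmol/L

[CO3²⁻] = 0.0241 mmol/L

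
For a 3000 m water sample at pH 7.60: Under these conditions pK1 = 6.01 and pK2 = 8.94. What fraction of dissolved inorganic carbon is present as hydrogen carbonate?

α₁ = 0.933

α₁ = 1 / (1 + [H⁺]/K1 + K2/[H⁺]) = 1 / (1 + 10^-1.59 + 10^-1.34)
   = 1 / (1 + 0.025704 + 0.045709) = 1/1.0714 = 0.9333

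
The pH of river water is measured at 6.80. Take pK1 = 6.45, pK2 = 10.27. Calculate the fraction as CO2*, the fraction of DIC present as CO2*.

α₀ = 1 / (1 + K1/[H⁺] + K1K2/[H⁺]²) = 1 / (1 + 10^+0.35 + 10^-3.12)
   = 1 / (1 + 2.2387 + 0.00075858) = 1/3.2395 = 0.3087

α₀ = 0.309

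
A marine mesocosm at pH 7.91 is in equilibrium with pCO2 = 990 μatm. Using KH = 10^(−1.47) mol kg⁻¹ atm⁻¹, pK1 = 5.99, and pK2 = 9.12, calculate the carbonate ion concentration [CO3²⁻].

[CO2*] = KH · pCO2 = 10^(−1.47) × 990×10^-6 = 3.355×10^-5 mol/kg
α₀ = 1/(1 + K1/[H⁺] + K1K2/[H⁺]²) = 1/(1 + 10^+1.92 + 10^+0.71) = 0.01120
DIC = [CO2*]/α₀ = 3.355×10^-5 / 0.01120 = 2.996 mmol/kg
[CO3²⁻] = α₂·DIC; α₂ = 0.05743, so [CO3²⁻] = 0.05743 × 2.996 = 0.172 mmol/kg

[CO3²⁻] = 0.172 mmol/kg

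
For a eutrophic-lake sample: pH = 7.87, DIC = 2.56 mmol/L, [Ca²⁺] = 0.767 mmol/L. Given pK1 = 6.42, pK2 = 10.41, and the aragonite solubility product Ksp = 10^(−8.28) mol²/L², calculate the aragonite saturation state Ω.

Ω = 1.04

α₂ = 1 / (1 + [H⁺]/K2 + [H⁺]²/(K1K2)) = 1 / (1 + 10^+2.54 + 10^+1.09)
   = 1 / (1 + 346.74 + 12.303) = 1/360.04 = 0.002777
[CO3²⁻] = α₂ × DIC = 0.002777 × 2.56 = 0.007110 mmol/L = 7.110 μmol/L
Ksp = 10^(−8.28) = 5.248×10^-9
Ω = [Ca²⁺][CO3²⁻]/Ksp = (0.767×10^-3)(7.110×10^-6) / 5.248×10^-9 = 1.04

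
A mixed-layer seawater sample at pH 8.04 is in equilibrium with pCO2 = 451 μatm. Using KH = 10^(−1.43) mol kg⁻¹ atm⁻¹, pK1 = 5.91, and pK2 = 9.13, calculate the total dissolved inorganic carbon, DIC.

[CO2*] = KH · pCO2 = 10^(−1.43) × 451×10^-6 = 1.676×10^-5 mol/kg
α₀ = 1/(1 + K1/[H⁺] + K1K2/[H⁺]²) = 1/(1 + 10^+2.13 + 10^+1.04) = 0.006809
DIC = [CO2*]/α₀ = 1.676×10^-5 / 0.006809 = 2.46 mmol/kg

DIC = 2.46 mmol/kg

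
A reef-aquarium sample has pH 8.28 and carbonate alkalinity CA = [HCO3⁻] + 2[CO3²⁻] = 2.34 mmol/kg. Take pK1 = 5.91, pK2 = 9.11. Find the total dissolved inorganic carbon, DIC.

DIC = 2.08 mmol/kg

CA = [HCO3⁻] + 2[CO3²⁻] = (α₁ + 2α₂)·DIC
At pH 8.28: [H⁺]/K1 = 10^-2.37 = 0.0042658, K2/[H⁺] = 10^-0.83 = 0.14791
α₁ = 1/(1 + 0.0042658 + 0.14791) = 1/1.1522 = 0.8679; α₂ = α₁·K2/[H⁺] = 0.1284
α₁ + 2α₂ = 1.1247
DIC = CA / (α₁ + 2α₂) = 2.34 / 1.1247 = 2.08 mmol/kg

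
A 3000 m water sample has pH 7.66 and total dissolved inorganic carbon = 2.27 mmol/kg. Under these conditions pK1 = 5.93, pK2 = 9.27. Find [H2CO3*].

[CO2*] = 0.0405 mmol/kg

α₀ = 1 / (1 + K1/[H⁺] + K1K2/[H⁺]²) = 1 / (1 + 10^+1.73 + 10^+0.12)
   = 1 / (1 + 53.703 + 1.3183) = 1/56.021 = 0.01785
[CO2*] = α₀ × DIC = 0.01785 × 2.27 = 0.0405 mmol/kg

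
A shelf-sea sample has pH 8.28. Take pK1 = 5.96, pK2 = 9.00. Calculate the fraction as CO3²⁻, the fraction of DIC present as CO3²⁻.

α₂ = 1 / (1 + [H⁺]/K2 + [H⁺]²/(K1K2)) = 1 / (1 + 10^+0.72 + 10^-1.60)
   = 1 / (1 + 5.2481 + 0.025119) = 1/6.2732 = 0.1594

α₂ = 0.159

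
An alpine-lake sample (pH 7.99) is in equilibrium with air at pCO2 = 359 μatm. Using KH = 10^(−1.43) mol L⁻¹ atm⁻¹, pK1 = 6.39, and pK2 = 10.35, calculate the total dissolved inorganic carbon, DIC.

[CO2*] = KH · pCO2 = 10^(−1.43) × 359×10^-6 = 1.334×10^-5 mol/L
α₀ = 1/(1 + K1/[H⁺] + K1K2/[H⁺]²) = 1/(1 + 10^+1.60 + 10^-0.76) = 0.02440
DIC = [CO2*]/α₀ = 1.334×10^-5 / 0.02440 = 0.547 mmol/L

DIC = 0.547 mmol/L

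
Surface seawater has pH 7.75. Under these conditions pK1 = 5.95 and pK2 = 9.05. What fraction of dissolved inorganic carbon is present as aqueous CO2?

α₀ = 0.0149

α₀ = 1 / (1 + K1/[H⁺] + K1K2/[H⁺]²) = 1 / (1 + 10^+1.80 + 10^+0.50)
   = 1 / (1 + 63.096 + 3.1623) = 1/67.258 = 0.01487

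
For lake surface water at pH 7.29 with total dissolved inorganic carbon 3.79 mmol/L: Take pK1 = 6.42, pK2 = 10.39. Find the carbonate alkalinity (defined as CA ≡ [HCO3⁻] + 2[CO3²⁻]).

CA = 3.34 mmol/L

CA = [HCO3⁻] + 2[CO3²⁻] = (α₁ + 2α₂)·DIC
At pH 7.29: [H⁺]/K1 = 10^-0.87 = 0.13490, K2/[H⁺] = 10^-3.10 = 0.00079433
α₁ = 1/(1 + 0.13490 + 0.00079433) = 1/1.1357 = 0.8805; α₂ = α₁·K2/[H⁺] = 0.0006994
α₁ + 2α₂ = 0.8819
CA = 0.8819 × 3.79 = 3.34 mmol/L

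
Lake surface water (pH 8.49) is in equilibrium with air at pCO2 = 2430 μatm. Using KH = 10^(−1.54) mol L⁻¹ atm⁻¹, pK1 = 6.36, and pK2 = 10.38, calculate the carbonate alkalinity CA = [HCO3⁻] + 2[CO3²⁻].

[CO2*] = KH · pCO2 = 10^(−1.54) × 2430×10^-6 = 7.008×10^-5 mol/L
α₀ = 1/(1 + K1/[H⁺] + K1K2/[H⁺]²) = 1/(1 + 10^+2.13 + 10^+0.24) = 0.007266
DIC = [CO2*]/α₀ = 7.008×10^-5 / 0.007266 = 9.646 mmol/L
CA = (α₁ + 2α₂)·DIC = (0.9801 + 2×0.01263) × 9.646 = 9.70 mmol/L

CA = 9.70 mmol/L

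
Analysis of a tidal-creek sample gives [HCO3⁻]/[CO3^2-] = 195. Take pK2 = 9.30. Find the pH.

From K2 = [H⁺][CO3^2-]/[HCO3⁻]:  pH = pK2 − log₁₀([HCO3⁻]/[CO3^2-])
log₁₀(195) = +2.290
pH = 9.30 − (+2.290) = 7.01

pH = 7.01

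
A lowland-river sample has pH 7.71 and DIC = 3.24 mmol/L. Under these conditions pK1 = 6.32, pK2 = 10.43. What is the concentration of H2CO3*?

α₀ = 1 / (1 + K1/[H⁺] + K1K2/[H⁺]²) = 1 / (1 + 10^+1.39 + 10^-1.33)
   = 1 / (1 + 24.547 + 0.046774) = 1/25.594 = 0.03907
[CO2*] = α₀ × DIC = 0.03907 × 3.24 = 0.127 mmol/L

[CO2*] = 0.127 mmol/L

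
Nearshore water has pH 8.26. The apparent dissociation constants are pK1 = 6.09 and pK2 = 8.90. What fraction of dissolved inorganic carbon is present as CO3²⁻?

α₂ = 0.185

α₂ = 1 / (1 + [H⁺]/K2 + [H⁺]²/(K1K2)) = 1 / (1 + 10^+0.64 + 10^-1.53)
   = 1 / (1 + 4.3652 + 0.029512) = 1/5.3947 = 0.1854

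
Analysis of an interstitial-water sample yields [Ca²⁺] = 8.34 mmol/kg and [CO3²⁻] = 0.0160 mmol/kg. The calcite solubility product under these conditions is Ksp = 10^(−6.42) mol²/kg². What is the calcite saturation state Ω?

Ω = 0.351

Ksp = 10^(−6.42) = 3.802×10^-7
Ω = [Ca²⁺][CO3²⁻]/Ksp = (8.34×10^-3)(0.0160×10^-3) / 3.802×10^-7 = 0.351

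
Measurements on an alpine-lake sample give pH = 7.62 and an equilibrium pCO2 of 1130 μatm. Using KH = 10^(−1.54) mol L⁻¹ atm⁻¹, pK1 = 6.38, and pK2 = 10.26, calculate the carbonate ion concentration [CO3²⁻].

[CO2*] = KH · pCO2 = 10^(−1.54) × 1130×10^-6 = 3.259×10^-5 mol/L
α₀ = 1/(1 + K1/[H⁺] + K1K2/[H⁺]²) = 1/(1 + 10^+1.24 + 10^-1.40) = 0.05430
DIC = [CO2*]/α₀ = 3.259×10^-5 / 0.05430 = 0.6002 mmol/L
[CO3²⁻] = α₂·DIC; α₂ = 0.002162, so [CO3²⁻] = 0.002162 × 0.6002 = 0.00130 mmol/L = 1.30 μmol/L

[CO3²⁻] = 1.30 μmol/L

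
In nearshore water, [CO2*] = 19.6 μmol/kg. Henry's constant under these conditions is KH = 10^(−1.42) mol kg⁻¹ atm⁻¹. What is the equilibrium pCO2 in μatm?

pCO2 = 516 μatm

KH = 10^(−1.42) = 3.802×10^-2 mol kg⁻¹ atm⁻¹
pCO2 = [CO2*]/KH = 19.6×10^-6 / 3.802×10^-2 = 5.16×10^-4 atm = 516 μatm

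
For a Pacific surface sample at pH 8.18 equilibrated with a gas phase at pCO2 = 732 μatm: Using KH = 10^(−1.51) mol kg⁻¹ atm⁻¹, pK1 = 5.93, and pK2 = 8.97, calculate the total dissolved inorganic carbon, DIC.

[CO2*] = KH · pCO2 = 10^(−1.51) × 732×10^-6 = 2.262×10^-5 mol/kg
α₀ = 1/(1 + K1/[H⁺] + K1K2/[H⁺]²) = 1/(1 + 10^+2.25 + 10^+1.46) = 0.004815
DIC = [CO2*]/α₀ = 2.262×10^-5 / 0.004815 = 4.70 mmol/kg

DIC = 4.70 mmol/kg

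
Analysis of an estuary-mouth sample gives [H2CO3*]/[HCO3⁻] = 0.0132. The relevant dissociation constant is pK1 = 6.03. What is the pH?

pH = 7.91

From K1 = [H⁺][HCO3⁻]/[H2CO3*]:  pH = pK1 − log₁₀([H2CO3*]/[HCO3⁻])
log₁₀(0.0132) = -1.879
pH = 6.03 − (-1.879) = 7.91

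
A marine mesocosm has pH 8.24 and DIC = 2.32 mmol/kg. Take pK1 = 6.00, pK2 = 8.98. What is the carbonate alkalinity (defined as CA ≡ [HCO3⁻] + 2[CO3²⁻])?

CA = [HCO3⁻] + 2[CO3²⁻] = (α₁ + 2α₂)·DIC
At pH 8.24: [H⁺]/K1 = 10^-2.24 = 0.0057544, K2/[H⁺] = 10^-0.74 = 0.18197
α₁ = 1/(1 + 0.0057544 + 0.18197) = 1/1.1877 = 0.8419; α₂ = α₁·K2/[H⁺] = 0.1532
α₁ + 2α₂ = 1.1484
CA = 1.1484 × 2.32 = 2.66 mmol/kg

CA = 2.66 mmol/kg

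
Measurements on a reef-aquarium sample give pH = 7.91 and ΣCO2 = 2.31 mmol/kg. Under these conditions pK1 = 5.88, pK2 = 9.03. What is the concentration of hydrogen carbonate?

α₁ = 1 / (1 + [H⁺]/K1 + K2/[H⁺]) = 1 / (1 + 10^-2.03 + 10^-1.12)
   = 1 / (1 + 0.0093325 + 0.075858) = 1/1.0852 = 0.9215
[HCO3⁻] = α₁ × DIC = 0.9215 × 2.31 = 2.13 mmol/kg

[HCO3⁻] = 2.13 mmol/kg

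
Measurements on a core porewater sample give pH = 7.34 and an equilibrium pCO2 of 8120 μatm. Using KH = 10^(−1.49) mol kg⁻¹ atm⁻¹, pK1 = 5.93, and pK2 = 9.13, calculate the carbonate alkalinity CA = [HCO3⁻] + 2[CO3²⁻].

CA = 6.97 mmol/kg

[CO2*] = KH · pCO2 = 10^(−1.49) × 8120×10^-6 = 2.628×10^-4 mol/kg
α₀ = 1/(1 + K1/[H⁺] + K1K2/[H⁺]²) = 1/(1 + 10^+1.41 + 10^-0.38) = 0.03687
DIC = [CO2*]/α₀ = 2.628×10^-4 / 0.03687 = 7.126 mmol/kg
CA = (α₁ + 2α₂)·DIC = (0.9478 + 2×0.01537) × 7.126 = 6.97 mmol/kg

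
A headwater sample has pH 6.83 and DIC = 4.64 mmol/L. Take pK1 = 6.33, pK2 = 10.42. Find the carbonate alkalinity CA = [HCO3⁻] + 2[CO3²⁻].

CA = 3.53 mmol/L

CA = [HCO3⁻] + 2[CO3²⁻] = (α₁ + 2α₂)·DIC
At pH 6.83: [H⁺]/K1 = 10^-0.50 = 0.31623, K2/[H⁺] = 10^-3.59 = 0.00025704
α₁ = 1/(1 + 0.31623 + 0.00025704) = 1/1.3165 = 0.7596; α₂ = α₁·K2/[H⁺] = 0.0001952
α₁ + 2α₂ = 0.7600
CA = 0.7600 × 4.64 = 3.53 mmol/L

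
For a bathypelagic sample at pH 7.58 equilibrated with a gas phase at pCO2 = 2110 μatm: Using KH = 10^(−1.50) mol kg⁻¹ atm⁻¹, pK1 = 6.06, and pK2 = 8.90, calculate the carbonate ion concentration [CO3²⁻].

[CO2*] = KH · pCO2 = 10^(−1.50) × 2110×10^-6 = 6.672×10^-5 mol/kg
α₀ = 1/(1 + K1/[H⁺] + K1K2/[H⁺]²) = 1/(1 + 10^+1.52 + 10^+0.20) = 0.02801
DIC = [CO2*]/α₀ = 6.672×10^-5 / 0.02801 = 2.382 mmol/kg
[CO3²⁻] = α₂·DIC; α₂ = 0.04440, so [CO3²⁻] = 0.04440 × 2.382 = 0.106 mmol/kg

[CO3²⁻] = 0.106 mmol/kg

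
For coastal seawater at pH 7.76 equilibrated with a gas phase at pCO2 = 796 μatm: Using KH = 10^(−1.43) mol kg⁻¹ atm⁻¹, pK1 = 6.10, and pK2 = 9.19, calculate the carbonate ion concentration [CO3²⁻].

[CO3²⁻] = 0.0502 mmol/kg

[CO2*] = KH · pCO2 = 10^(−1.43) × 796×10^-6 = 2.957×10^-5 mol/kg
α₀ = 1/(1 + K1/[H⁺] + K1K2/[H⁺]²) = 1/(1 + 10^+1.66 + 10^+0.23) = 0.02066
DIC = [CO2*]/α₀ = 2.957×10^-5 / 0.02066 = 1.432 mmol/kg
[CO3²⁻] = α₂·DIC; α₂ = 0.03508, so [CO3²⁻] = 0.03508 × 1.432 = 0.0502 mmol/kg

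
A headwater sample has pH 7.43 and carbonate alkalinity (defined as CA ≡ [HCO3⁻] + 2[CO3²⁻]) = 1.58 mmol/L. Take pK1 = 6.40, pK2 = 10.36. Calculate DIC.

DIC = 1.73 mmol/L

CA = [HCO3⁻] + 2[CO3²⁻] = (α₁ + 2α₂)·DIC
At pH 7.43: [H⁺]/K1 = 10^-1.03 = 0.093325, K2/[H⁺] = 10^-2.93 = 0.0011749
α₁ = 1/(1 + 0.093325 + 0.0011749) = 1/1.0945 = 0.9137; α₂ = α₁·K2/[H⁺] = 0.001073
α₁ + 2α₂ = 0.9158
DIC = CA / (α₁ + 2α₂) = 1.58 / 0.9158 = 1.73 mmol/L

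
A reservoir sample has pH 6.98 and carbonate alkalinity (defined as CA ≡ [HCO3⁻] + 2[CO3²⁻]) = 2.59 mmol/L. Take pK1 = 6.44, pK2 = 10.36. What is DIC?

DIC = 3.34 mmol/L

CA = [HCO3⁻] + 2[CO3²⁻] = (α₁ + 2α₂)·DIC
At pH 6.98: [H⁺]/K1 = 10^-0.54 = 0.28840, K2/[H⁺] = 10^-3.38 = 0.00041687
α₁ = 1/(1 + 0.28840 + 0.00041687) = 1/1.2888 = 0.7759; α₂ = α₁·K2/[H⁺] = 0.0003235
α₁ + 2α₂ = 0.7766
DIC = CA / (α₁ + 2α₂) = 2.59 / 0.7766 = 3.34 mmol/L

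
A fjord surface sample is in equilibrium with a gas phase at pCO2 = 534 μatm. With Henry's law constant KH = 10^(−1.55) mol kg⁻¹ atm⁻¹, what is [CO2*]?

KH = 10^(−1.55) = 2.818×10^-2 mol kg⁻¹ atm⁻¹
[CO2*] = KH · pCO2 = 2.818×10^-2 × 534×10^-6 atm = 1.51×10^-5 mol/kg

[CO2*] = 15.1 μmol/kg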